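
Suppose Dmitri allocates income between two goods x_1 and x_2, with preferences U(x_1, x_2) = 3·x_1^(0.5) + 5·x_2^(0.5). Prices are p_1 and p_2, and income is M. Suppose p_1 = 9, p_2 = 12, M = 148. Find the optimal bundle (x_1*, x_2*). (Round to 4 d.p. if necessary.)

MRS = MU_x_1/MU_x_2 = (3/5)·(x_2/x_1)^(0.5). Set equal to p_1/p_2.
Solve for the ratio: x_2/x_1 = [(5/3)·p_1/p_2]^(2).
Substitute x_2 = (x_2/x_1)·x_1 into the budget: x_1* = M/(p_1 + p_2·(x_2/x_1)).
Numerically x_2/x_1 = 1.5625, so x_1* = 148/(9 + 12·1.5625) = 5.3333 and x_2* = 1.5625·5.3333 = 8.3333.

x_1* = 5.3333, x_2* = 8.3333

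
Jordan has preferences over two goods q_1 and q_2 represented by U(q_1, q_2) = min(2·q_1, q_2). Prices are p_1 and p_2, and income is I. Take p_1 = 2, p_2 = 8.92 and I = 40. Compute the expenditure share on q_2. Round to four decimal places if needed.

Demand: q_1*(p_1,p_2,I) = I/(p_1 + 2·p_2), q_2* = 2·I/(p_1 + 2·p_2).
Here 2 + 2·8.92 = 19.84, giving q_1* = 2.0161 and q_2* = 4.0323.
Expenditure on q_2: 8.92·4.0323 = 35.9677; share = 0.8992.

share on q_2 = 0.8992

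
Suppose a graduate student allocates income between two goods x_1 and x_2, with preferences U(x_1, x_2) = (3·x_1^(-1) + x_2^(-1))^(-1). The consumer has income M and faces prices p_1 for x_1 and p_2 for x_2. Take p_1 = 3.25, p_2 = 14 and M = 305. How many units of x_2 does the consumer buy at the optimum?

MRS = MU_x_1/MU_x_2 = 3·(x_2/x_1)^(2). Set equal to p_1/p_2.
Hence x_2/x_1 = ((1/3)·p_1/p_2)^(1/(2)), i.e. raised to the 0.5 power.
Substitute x_2 = (x_2/x_1)·x_1 into the budget: x_1* = M/(p_1 + p_2·(x_2/x_1)).
Numerically x_2/x_1 = 0.278174, so x_1* = 305/(3.25 + 14·0.278174) = 42.6905 and x_2* = 0.278174·42.6905 = 11.8754.

x_2* = 11.8754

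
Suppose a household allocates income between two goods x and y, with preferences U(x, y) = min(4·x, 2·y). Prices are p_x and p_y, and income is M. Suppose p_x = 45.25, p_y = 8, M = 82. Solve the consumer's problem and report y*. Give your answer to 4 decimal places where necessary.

y* = 2.6776

Leontief preferences: the optimum is at the kink where x/2 = y/4, i.e. y = 2·x.
Budget: p_x·x + p_y·2·x = M, so (2·p_x + 4·p_y)·x = 2·M.
Demand: x*(p_x,p_y,M) = 2·M/(2·p_x + 4·p_y), y* = 4·M/(2·p_x + 4·p_y).
Here 2·45.25 + 4·8 = 122.5, giving y* = 2.6776.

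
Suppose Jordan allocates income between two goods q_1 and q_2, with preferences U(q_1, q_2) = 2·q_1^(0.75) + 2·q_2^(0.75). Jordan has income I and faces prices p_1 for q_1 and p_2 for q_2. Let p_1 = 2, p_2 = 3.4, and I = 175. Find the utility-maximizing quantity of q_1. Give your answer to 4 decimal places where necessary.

With the ratio pinned down, the budget gives q_1* = I/(p_1 + p_2·(q_2/q_1)) and q_2* = (q_2/q_1)·q_1*.
Numerically q_2/q_1 = 0.11973, so q_1* = 175/(2 + 3.4·0.11973) = 72.7021.

q_1* = 72.7021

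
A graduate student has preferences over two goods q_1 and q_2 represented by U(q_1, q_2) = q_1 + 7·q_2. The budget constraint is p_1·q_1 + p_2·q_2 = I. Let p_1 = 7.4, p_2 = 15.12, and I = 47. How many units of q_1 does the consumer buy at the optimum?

Perfect substitutes: compare marginal utility per dollar. 1/p_1 vs 7/p_2 → 0.1351 vs 0.463.
q_2 gives more utility per dollar, so spend all income on q_2: q_2* = I/p_2, q_1* = 0.
Numerically: q_1* = 0, q_2* = 3.1085.

q_1* = 0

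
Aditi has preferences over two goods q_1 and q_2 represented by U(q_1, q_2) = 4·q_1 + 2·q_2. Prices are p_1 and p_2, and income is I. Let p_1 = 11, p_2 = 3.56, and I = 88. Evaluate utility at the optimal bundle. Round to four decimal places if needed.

V = 49.4382

Linear utility — the consumer picks whichever good has higher MU/price: 4/11 = 0.3636 vs 2/3.56 = 0.5618.
q_2 gives more utility per dollar, so spend all income on q_2: q_2* = I/p_2, q_1* = 0.
Numerically: q_1* = 0, q_2* = 24.7191.
Utility at the optimum: U(0, 24.7191) = 49.4382.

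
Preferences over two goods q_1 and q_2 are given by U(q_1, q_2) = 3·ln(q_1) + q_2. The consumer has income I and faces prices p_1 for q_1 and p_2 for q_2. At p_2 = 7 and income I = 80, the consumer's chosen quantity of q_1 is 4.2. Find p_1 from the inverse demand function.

p_1 = 5

Set MRS = p_1/p_2: (3/q_1)/1 = p_1/p_2.
So q_1*(p_1,p_2) = 3·p_2/p_1, independent of income; and q_2* = (I − 3·p_2)/p_2.
Set q_1* = 4.2 in the demand function and solve for p_1: p_1 = 5.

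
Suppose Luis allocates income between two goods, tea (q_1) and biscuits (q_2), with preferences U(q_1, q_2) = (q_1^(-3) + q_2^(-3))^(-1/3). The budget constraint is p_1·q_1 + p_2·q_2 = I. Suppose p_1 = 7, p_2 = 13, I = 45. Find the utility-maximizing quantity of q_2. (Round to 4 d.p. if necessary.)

From the CES first-order condition, (q_2/q_1)^(4) = p_1/p_2.
Solve for the ratio: q_2/q_1 = [p_1/p_2]^(0.25).
With the ratio pinned down, the budget gives q_1* = I/(p_1 + p_2·(q_2/q_1)) and q_2* = (q_2/q_1)·q_1*.
Numerically q_2/q_1 = 0.856621, so q_1* = 45/(7 + 13·0.856621) = 2.4812 and q_2* = 0.856621·2.4812 = 2.1255.

q_2* = 2.1255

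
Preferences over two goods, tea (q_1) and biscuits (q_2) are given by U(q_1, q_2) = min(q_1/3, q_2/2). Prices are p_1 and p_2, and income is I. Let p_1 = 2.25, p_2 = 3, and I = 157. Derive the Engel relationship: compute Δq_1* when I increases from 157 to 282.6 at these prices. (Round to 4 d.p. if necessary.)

Δq_1* = 29.5529

With perfect complements, no substitution: consume in ratio q_1:q_2 = 3:2.
Budget: p_1·q_1 + p_2·(2/3)·q_1 = I, so (3·p_1 + 2·p_2)·q_1 = 3·I.
Demand: q_1*(p_1,p_2,I) = 3·I/(3·p_1 + 2·p_2), q_2* = 2·I/(3·p_1 + 2·p_2).
Here 3·2.25 + 2·3 = 12.75, giving q_1* = 36.9412.
At I' = 282.6: q_1* = 66.4941. Change: 66.4941 − 36.9412 = 29.5529.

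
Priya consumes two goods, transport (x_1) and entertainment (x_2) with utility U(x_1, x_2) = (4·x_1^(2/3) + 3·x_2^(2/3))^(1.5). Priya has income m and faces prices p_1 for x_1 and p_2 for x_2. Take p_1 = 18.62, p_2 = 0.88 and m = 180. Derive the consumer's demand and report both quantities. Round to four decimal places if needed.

x_1* = 0.0509, x_2* = 203.4682

With the ratio pinned down, the budget gives x_1* = m/(p_1 + p_2·(x_2/x_1)) and x_2* = (x_2/x_1)·x_1*.
Numerically x_2/x_1 = 3996.453863, so x_1* = 180/(18.62 + 0.88·3996.453863) = 0.0509 and x_2* = 3996.453863·0.0509 = 203.4682.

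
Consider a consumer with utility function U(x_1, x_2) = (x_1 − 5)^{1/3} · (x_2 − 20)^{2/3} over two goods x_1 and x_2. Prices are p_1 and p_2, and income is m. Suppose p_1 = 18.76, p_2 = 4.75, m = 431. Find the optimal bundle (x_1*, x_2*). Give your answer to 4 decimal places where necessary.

x_1* = 9.3035, x_2* = 53.993

This is Cobb-Douglas in (x_1−5, x_2−20): tangency gives 1/3·p_2·(x_2−20) = 2/3·p_1·(x_1−5).
Substituting into the budget: x_1* = 5 + 1/3·(m − 5·p_1 − 20·p_2)/p_1, and x_2* = 20 + 2/3·(…)/p_2.
Discretionary income = 431 − 5·18.76 − 20·4.75 = 242.2; x_1* = 5 + 1/3·242.2/18.76 = 9.3035; x_2* = 20 + 2/3·242.2/4.75 = 53.993.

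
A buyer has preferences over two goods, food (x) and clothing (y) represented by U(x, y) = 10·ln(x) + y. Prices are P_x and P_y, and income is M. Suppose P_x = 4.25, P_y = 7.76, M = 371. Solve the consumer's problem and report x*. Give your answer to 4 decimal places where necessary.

So x*(P_x,P_y) = 10·P_y/P_x, independent of income; and y* = (M − 10·P_y)/P_y.
At the given prices: x* = 10·7.76/4.25 = 18.2588.

x* = 18.2588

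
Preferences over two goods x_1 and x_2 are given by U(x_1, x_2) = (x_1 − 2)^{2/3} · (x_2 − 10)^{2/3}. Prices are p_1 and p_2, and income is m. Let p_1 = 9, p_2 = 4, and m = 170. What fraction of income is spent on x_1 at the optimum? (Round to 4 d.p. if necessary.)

Let x_1' = x_1−2, x_2' = x_2−10. MRS = x_2'/x_1' = p_1/p_2.
After buying the subsistence bundle (2, 10), a share 0.5 of the remaining income goes to x_1: x_1* = 2 + 0.5·(m − 2p_1 − 10p_2)/p_1.
Discretionary income = 170 − 2·9 − 10·4 = 112; x_1* = 2 + 0.5·112/9 = 8.2222; x_2* = 10 + 0.5·112/4 = 24.
Expenditure on x_1: 9·8.2222 = 74; share = 0.4353.

share on x_1 = 0.4353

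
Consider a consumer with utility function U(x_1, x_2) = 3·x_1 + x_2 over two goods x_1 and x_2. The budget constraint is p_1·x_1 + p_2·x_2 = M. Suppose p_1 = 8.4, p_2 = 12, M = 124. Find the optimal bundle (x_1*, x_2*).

x_1* = 14.7619, x_2* = 0

Perfect substitutes: compare marginal utility per dollar. 3/p_1 vs 1/p_2 → 0.3571 vs 0.0833.
x_1 gives more utility per dollar, so spend all income on x_1: x_1* = M/p_1, x_2* = 0.
Numerically: x_1* = 14.7619, x_2* = 0.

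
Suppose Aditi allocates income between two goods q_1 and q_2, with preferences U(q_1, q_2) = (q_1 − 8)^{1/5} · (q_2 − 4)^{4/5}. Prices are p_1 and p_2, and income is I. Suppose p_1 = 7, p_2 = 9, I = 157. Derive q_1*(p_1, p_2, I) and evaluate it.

Let q_1' = q_1−8, q_2' = q_2−4. MRS = (1/4)·q_2'/q_1' = p_1/p_2.
Substituting into the budget: q_1* = 8 + 0.2·(I − 8·p_1 − 4·p_2)/p_1, and q_2* = 4 + 0.8·(…)/p_2.
Discretionary income = 157 − 8·7 − 4·9 = 65; q_1* = 8 + 0.2·65/7 = 9.8571.

q_1* = 9.8571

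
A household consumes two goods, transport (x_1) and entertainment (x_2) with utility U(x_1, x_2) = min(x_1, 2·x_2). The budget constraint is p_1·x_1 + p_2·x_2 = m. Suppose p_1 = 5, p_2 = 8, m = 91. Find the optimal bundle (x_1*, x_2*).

Leontief preferences: the optimum is at the kink where x_1/2 = x_2/1, i.e. x_2 = (1/2)·x_1.
Budget: p_1·x_1 + p_2·(1/2)·x_1 = m, so (2·p_1 + p_2)·x_1 = 2·m.
Demand: x_1*(p_1,p_2,m) = 2·m/(2·p_1 + p_2), x_2* = m/(2·p_1 + p_2).
Here 2·5 + 8 = 18, giving x_1* = 10.1111 and x_2* = 5.0556.

x_1* = 10.1111, x_2* = 5.0556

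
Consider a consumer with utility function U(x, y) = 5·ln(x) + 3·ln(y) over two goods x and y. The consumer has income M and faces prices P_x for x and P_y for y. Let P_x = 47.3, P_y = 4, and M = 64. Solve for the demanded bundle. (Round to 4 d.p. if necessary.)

MU_x/MU_y = (5·y)/(3·x); tangency sets this equal to P_x/P_y.
Rearranging, P_y·y = (3/5)·P_x·x. Substituting into the budget gives P_x·x·(1 + (3/5)) = M.
Demand: x*(P_x,P_y,M) = 0.625·M/P_x and y* = 0.375·M/P_y.
At P_x=47.3, P_y=4, M=64: x* = 0.625·64/47.3 = 0.8457, y* = 6.

x* = 0.8457, y* = 6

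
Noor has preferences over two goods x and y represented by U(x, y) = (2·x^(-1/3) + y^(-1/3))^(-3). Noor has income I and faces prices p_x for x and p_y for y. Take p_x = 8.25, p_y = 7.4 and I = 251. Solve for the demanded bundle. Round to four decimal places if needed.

Substitute y = (y/x)·x into the budget: x* = I/(p_x + p_y·(y/x)).
Numerically y/x = 0.645125, so x* = 251/(8.25 + 7.4·0.645125) = 19.2722 and y* = 0.645125·19.2722 = 12.433.

x* = 19.2722, y* = 12.433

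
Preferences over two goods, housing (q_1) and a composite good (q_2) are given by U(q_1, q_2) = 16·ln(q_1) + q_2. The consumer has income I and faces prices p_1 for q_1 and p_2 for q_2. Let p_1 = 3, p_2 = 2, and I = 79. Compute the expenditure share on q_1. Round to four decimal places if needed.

MU_q_1 = 16/q_1, MU_q_2 = 1. Tangency: 16/q_1 = p_1/p_2.
So q_1*(p_1,p_2) = 16·p_2/p_1, independent of income; and q_2* = (I − 16·p_2)/p_2.
At the given prices: q_1* = 16·2/3 = 10.6667, and q_2* = 23.5.
Expenditure on q_1: 3·10.6667 = 32; share = 0.4051.

share on q_1 = 0.4051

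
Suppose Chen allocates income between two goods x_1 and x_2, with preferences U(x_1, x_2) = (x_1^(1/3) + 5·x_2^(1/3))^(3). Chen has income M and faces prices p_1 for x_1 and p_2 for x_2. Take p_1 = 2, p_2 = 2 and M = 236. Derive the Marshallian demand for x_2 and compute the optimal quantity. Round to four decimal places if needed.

x_2* = 108.3123

MRS = MU_x_1/MU_x_2 = (1/5)·(x_2/x_1)^(2/3). Set equal to p_1/p_2.
Solve for the ratio: x_2/x_1 = [5·p_1/p_2]^(1.5).
With the ratio pinned down, the budget gives x_1* = M/(p_1 + p_2·(x_2/x_1)) and x_2* = (x_2/x_1)·x_1*.
Numerically x_2/x_1 = 11.18034, so x_1* = 236/(2 + 2·11.18034) = 9.6877 and x_2* = 11.18034·9.6877 = 108.3123.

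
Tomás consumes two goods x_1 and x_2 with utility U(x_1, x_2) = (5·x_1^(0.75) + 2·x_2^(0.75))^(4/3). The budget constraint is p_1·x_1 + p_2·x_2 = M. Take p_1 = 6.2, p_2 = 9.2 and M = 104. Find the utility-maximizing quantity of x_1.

MRS = MU_x_1/MU_x_2 = (5/2)·(x_2/x_1)^(0.25). Set equal to p_1/p_2.
Hence x_2/x_1 = ((2/5)·p_1/p_2)^(1/(0.25)), i.e. raised to the 4 power.
With the ratio pinned down, the budget gives x_1* = M/(p_1 + p_2·(x_2/x_1)) and x_2* = (x_2/x_1)·x_1*.
Numerically x_2/x_1 = 0.00528, so x_1* = 104/(6.2 + 9.2·0.00528) = 16.6438.

x_1* = 16.6438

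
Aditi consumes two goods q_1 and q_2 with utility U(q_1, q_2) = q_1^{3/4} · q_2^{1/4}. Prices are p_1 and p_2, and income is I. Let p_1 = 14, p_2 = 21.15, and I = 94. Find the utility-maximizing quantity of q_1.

q_1* = 5.0357

The MRS is 3·q_2/q_1. Set MRS = p_1/p_2.
Rearranging, p_2·q_2 = (1/3)·p_1·q_1. Substituting into the budget gives p_1·q_1·(1 + (1/3)) = I.
Demand: q_1*(p_1,p_2,I) = 0.75·I/p_1 and q_2* = 0.25·I/p_2.
At p_1=14, p_2=21.15, I=94: q_1* = 0.75·94/14 = 5.0357.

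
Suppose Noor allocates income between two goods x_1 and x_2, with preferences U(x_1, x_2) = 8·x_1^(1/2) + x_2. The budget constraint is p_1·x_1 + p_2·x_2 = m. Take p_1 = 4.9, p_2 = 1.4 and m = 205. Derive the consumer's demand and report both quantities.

x_1* = 1.3061, x_2* = 141.8571

Set MRS = p_1/p_2: 4·x_1^(−1/2) = p_1/p_2.
Thus x_1* = (4·p_2/p_1)² — independent of m — with the rest of income spent on x_2.
Plugging in: x_1* = (4·1.4/4.9)² = 1.3061, x_2* = 141.8571.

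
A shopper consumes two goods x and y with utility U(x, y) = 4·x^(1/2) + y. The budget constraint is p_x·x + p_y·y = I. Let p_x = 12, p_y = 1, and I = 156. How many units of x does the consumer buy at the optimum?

Plugging in: x* = (2·1/12)² = 0.0278.

x* = 0.0278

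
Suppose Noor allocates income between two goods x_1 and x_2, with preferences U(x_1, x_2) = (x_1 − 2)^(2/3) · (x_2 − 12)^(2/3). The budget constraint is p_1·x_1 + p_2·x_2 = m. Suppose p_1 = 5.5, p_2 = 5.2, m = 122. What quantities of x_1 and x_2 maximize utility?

Let x_1' = x_1−2, x_2' = x_2−12. MRS = x_2'/x_1' = p_1/p_2.
After buying the subsistence bundle (2, 12), a share 0.5 of the remaining income goes to x_1: x_1* = 2 + 0.5·(m − 2p_1 − 12p_2)/p_1.
Discretionary income = 122 − 2·5.5 − 12·5.2 = 48.6; x_1* = 2 + 0.5·48.6/5.5 = 6.4182; x_2* = 12 + 0.5·48.6/5.2 = 16.6731.

x_1* = 6.4182, x_2* = 16.6731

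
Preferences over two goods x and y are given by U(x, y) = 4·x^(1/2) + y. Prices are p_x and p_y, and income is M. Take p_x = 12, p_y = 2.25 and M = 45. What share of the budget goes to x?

Set MRS = p_x/p_y: 2·x^(−1/2) = p_x/p_y.
Solve: √x = 2·p_y/p_x, so x*(p_x,p_y) = (2·p_y/p_x)², and y* = (M − p_x·x*)/p_y.
Plugging in: x* = (2·2.25/12)² = 0.1406, y* = 19.25.
Expenditure on x: 12·0.1406 = 1.6875; share = 0.0375.

share on x = 0.0375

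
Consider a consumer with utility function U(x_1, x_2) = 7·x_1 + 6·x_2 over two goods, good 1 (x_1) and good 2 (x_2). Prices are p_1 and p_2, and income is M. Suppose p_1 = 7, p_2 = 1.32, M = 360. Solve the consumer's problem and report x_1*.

Linear utility — the consumer picks whichever good has higher MU/price: 7/7 = 1 vs 6/1.32 = 4.5455.
x_2 gives more utility per dollar, so spend all income on x_2: x_2* = M/p_2, x_1* = 0.
Numerically: x_1* = 0, x_2* = 272.7273.

x_1* = 0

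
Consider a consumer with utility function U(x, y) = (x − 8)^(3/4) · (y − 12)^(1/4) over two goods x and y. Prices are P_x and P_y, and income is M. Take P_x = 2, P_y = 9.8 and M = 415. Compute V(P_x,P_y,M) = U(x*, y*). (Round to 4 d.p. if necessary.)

V = 53.8922

Substituting into the budget: x* = 8 + 0.75·(M − 8·P_x − 12·P_y)/P_x, and y* = 12 + 0.25·(…)/P_y.
Discretionary income = 415 − 8·2 − 12·9.8 = 281.4; x* = 8 + 0.75·281.4/2 = 113.525; y* = 12 + 0.25·281.4/9.8 = 19.1786.
Utility at the optimum: U(113.525, 19.1786) = 53.8922.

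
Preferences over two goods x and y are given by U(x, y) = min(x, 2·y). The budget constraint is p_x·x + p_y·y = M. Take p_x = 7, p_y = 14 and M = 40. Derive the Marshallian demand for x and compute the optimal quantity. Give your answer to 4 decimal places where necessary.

x* = 2.8571

Demand: x*(p_x,p_y,M) = 2·M/(2·p_x + p_y), y* = M/(2·p_x + p_y).
Here 2·7 + 14 = 28, giving x* = 2.8571.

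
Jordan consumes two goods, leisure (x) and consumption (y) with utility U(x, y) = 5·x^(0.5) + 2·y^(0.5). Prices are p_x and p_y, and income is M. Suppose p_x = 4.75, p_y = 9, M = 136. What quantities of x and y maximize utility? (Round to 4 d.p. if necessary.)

x* = 26.4021, y* = 1.1767

From the CES first-order condition, (5/2)·(y/x)^(0.5) = p_x/p_y.
Hence y/x = ((2/5)·p_x/p_y)^(1/(0.5)), i.e. raised to the 2 power.
With the ratio pinned down, the budget gives x* = M/(p_x + p_y·(y/x)) and y* = (y/x)·x*.
Numerically y/x = 0.044568, so x* = 136/(4.75 + 9·0.044568) = 26.4021 and y* = 0.044568·26.4021 = 1.1767.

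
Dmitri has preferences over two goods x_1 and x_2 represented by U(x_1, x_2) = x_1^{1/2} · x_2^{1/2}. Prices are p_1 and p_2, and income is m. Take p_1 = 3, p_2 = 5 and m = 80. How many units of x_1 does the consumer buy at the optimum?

x_1* = 13.3333

The MRS is x_2/x_1. Set MRS = p_1/p_2.
So 0.5·p_2·x_2 = 0.5·p_1·x_1; combined with the budget, a share 0.5 of income goes to x_1.
Demand: x_1*(p_1,p_2,m) = 0.5·m/p_1 and x_2* = 0.5·m/p_2.
At p_1=3, p_2=5, m=80: x_1* = 0.5·80/3 = 13.3333.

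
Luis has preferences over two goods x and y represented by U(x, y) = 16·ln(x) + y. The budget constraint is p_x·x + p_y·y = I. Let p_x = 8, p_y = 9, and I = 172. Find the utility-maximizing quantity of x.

x* = 18

MU_x = 16/x, MU_y = 1. Tangency: 16/x = p_x/p_y.
So x*(p_x,p_y) = 16·p_y/p_x, independent of income; and y* = (I − 16·p_y)/p_y.
At the given prices: x* = 16·9/8 = 18.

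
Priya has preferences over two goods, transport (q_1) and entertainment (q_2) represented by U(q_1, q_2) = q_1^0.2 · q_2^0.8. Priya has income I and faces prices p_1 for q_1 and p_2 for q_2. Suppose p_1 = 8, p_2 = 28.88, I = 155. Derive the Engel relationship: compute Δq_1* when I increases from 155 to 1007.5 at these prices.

MU_q_1/MU_q_2 = (0.2·q_2)/(0.8·q_1); tangency sets this equal to p_1/p_2.
So 0.2·p_2·q_2 = 0.8·p_1·q_1; combined with the budget, a share 0.2 of income goes to q_1.
Demand: q_1*(p_1,p_2,I) = 0.2·I/p_1 and q_2* = 0.8·I/p_2.
At p_1=8, p_2=28.88, I=155: q_1* = 0.2·155/8 = 3.875.
At I' = 1007.5: q_1* = 25.1875. Change: 25.1875 − 3.875 = 21.3125.

Δq_1* = 21.3125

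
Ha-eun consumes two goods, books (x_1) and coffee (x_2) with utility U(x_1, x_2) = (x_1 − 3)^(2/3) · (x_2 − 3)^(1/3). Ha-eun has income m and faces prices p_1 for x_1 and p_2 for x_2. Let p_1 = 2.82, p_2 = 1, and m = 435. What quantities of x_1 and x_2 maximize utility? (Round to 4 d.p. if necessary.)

x_1* = 103.1277, x_2* = 144.18

Let x_1' = x_1−3, x_2' = x_2−3. MRS = 2·x_2'/x_1' = p_1/p_2.
After buying the subsistence bundle (3, 3), a share 2/3 of the remaining income goes to x_1: x_1* = 3 + 2/3·(m − 3p_1 − 3p_2)/p_1.
Discretionary income = 435 − 3·2.82 − 3·1 = 423.54; x_1* = 3 + 2/3·423.54/2.82 = 103.1277; x_2* = 3 + 1/3·423.54/1 = 144.18.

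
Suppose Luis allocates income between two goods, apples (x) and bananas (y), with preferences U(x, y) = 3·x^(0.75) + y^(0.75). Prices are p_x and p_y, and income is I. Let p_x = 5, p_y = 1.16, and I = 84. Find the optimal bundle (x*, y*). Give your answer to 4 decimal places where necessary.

MRS = MU_x/MU_y = 3·(y/x)^(0.25). Set equal to p_x/p_y.
Solve for the ratio: y/x = [(1/3)·p_x/p_y]^(4).
With the ratio pinned down, the budget gives x* = I/(p_x + p_y·(y/x)) and y* = (y/x)·x*.
Numerically y/x = 4.261505, so x* = 84/(5 + 1.16·4.261505) = 8.4479 and y* = 4.261505·8.4479 = 36.0006.

x* = 8.4479, y* = 36.0006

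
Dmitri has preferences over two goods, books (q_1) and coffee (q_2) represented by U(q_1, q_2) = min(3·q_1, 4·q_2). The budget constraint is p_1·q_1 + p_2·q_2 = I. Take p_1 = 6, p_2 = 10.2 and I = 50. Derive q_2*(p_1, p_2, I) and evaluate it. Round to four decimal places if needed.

With perfect complements, no substitution: consume in ratio q_1:q_2 = 4:3.
Budget: p_1·q_1 + p_2·(3/4)·q_1 = I, so (4·p_1 + 3·p_2)·q_1 = 4·I.
Demand: q_1*(p_1,p_2,I) = 4·I/(4·p_1 + 3·p_2), q_2* = 3·I/(4·p_1 + 3·p_2).
Here 4·6 + 3·10.2 = 54.6, giving q_2* = 2.7473.

q_2* = 2.7473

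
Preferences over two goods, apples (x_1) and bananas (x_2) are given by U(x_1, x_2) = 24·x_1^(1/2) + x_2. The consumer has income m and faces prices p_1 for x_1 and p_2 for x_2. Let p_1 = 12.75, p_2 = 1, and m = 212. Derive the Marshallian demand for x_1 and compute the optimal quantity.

Solve: √x_1 = 12·p_2/p_1, so x_1*(p_1,p_2) = (12·p_2/p_1)², and x_2* = (m − p_1·x_1*)/p_2.
Plugging in: x_1* = (12·1/12.75)² = 0.8858.

x_1* = 0.8858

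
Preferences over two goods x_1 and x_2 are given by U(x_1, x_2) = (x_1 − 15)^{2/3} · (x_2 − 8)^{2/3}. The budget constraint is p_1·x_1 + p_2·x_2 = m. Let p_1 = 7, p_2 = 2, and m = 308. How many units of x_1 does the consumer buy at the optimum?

This is Cobb-Douglas in (x_1−15, x_2−8): tangency gives 2/3·p_2·(x_2−8) = 2/3·p_1·(x_1−15).
After buying the subsistence bundle (15, 8), a share 0.5 of the remaining income goes to x_1: x_1* = 15 + 0.5·(m − 15p_1 − 8p_2)/p_1.
Discretionary income = 308 − 15·7 − 8·2 = 187; x_1* = 15 + 0.5·187/7 = 28.3571.

x_1* = 28.3571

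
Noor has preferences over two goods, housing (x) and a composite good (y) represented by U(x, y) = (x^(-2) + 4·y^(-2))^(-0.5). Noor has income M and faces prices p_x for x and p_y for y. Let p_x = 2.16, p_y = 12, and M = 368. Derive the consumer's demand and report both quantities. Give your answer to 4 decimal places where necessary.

x* = 28.4932, y* = 25.5379

MRS = MU_x/MU_y = (1/4)·(y/x)^(3). Set equal to p_x/p_y.
Hence y/x = (4·p_x/p_y)^(1/(3)), i.e. raised to the 1/3 power.
Substitute y = (y/x)·x into the budget: x* = M/(p_x + p_y·(y/x)).
Numerically y/x = 0.896281, so x* = 368/(2.16 + 12·0.896281) = 28.4932 and y* = 0.896281·28.4932 = 25.5379.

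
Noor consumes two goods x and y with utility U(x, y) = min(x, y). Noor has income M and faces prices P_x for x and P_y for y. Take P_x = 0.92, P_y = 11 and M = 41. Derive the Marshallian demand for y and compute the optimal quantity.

y* = 3.4396

Here 0.92 + 11 = 11.92, giving y* = 3.4396.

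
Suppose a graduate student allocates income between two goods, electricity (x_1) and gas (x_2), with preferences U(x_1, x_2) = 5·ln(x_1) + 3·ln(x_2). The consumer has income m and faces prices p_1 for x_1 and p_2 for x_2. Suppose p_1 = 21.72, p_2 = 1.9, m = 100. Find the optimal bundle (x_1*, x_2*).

x_1* = 2.8775, x_2* = 19.7368

Tangency: MRS = (5/3)·x_2/x_1 = p_1/p_2.
Rearranging, p_2·x_2 = (3/5)·p_1·x_1. Substituting into the budget gives p_1·x_1·(1 + (3/5)) = m.
Demand: x_1*(p_1,p_2,m) = 0.625·m/p_1 and x_2* = 0.375·m/p_2.
At p_1=21.72, p_2=1.9, m=100: x_1* = 0.625·100/21.72 = 2.8775, x_2* = 19.7368.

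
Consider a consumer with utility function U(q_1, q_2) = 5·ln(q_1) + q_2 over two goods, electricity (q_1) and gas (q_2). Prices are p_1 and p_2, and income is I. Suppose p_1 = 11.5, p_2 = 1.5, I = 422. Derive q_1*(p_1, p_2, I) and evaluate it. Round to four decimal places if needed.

q_1* = 0.6522

MU_q_1 = 5/q_1, MU_q_2 = 1. Tangency: 5/q_1 = p_1/p_2.
So q_1*(p_1,p_2) = 5·p_2/p_1, independent of income; and q_2* = (I − 5·p_2)/p_2.
At the given prices: q_1* = 5·1.5/11.5 = 0.6522.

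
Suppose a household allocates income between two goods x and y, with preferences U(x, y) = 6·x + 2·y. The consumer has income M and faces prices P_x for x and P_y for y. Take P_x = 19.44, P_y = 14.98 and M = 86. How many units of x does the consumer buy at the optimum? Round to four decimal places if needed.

x gives more utility per dollar, so spend all income on x: x* = M/P_x, y* = 0.
Numerically: x* = 4.4239, y* = 0.

x* = 4.4239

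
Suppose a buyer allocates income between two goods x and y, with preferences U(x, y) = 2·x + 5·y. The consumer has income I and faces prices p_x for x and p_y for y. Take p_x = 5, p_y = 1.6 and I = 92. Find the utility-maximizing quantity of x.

y gives more utility per dollar, so spend all income on y: y* = I/p_y, x* = 0.
Numerically: x* = 0, y* = 57.5.

x* = 0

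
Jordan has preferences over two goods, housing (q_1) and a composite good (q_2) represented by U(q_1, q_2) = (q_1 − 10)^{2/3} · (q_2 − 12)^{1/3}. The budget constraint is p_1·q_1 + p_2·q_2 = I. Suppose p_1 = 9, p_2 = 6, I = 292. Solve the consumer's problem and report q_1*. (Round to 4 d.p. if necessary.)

After buying the subsistence bundle (10, 12), a share 2/3 of the remaining income goes to q_1: q_1* = 10 + 2/3·(I − 10p_1 − 12p_2)/p_1.
Discretionary income = 292 − 10·9 − 12·6 = 130; q_1* = 10 + 2/3·130/9 = 19.6296.

q_1* = 19.6296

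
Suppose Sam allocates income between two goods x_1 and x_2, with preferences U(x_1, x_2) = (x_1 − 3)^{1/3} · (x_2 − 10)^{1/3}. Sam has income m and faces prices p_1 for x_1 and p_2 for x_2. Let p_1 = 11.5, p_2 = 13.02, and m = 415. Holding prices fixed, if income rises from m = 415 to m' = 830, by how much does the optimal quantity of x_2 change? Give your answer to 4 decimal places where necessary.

Let x_1' = x_1−3, x_2' = x_2−10. MRS = x_2'/x_1' = p_1/p_2.
Substituting into the budget: x_1* = 3 + 0.5·(m − 3·p_1 − 10·p_2)/p_1, and x_2* = 10 + 0.5·(…)/p_2.
Discretionary income = 415 − 3·11.5 − 10·13.02 = 250.3; x_2* = 10 + 0.5·250.3/13.02 = 19.6121.
At m' = 830: x_2* = 35.5492. Change: 35.5492 − 19.6121 = 15.937.

Δx_2* = 15.937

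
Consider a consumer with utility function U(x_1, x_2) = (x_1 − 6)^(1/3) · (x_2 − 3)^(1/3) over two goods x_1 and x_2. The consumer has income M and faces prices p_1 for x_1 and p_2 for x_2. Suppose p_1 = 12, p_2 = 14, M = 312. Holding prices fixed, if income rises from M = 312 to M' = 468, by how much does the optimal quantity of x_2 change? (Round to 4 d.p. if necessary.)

Δx_2* = 5.5714

Discretionary income = 312 − 6·12 − 3·14 = 198; x_2* = 3 + 0.5·198/14 = 10.0714.
At M' = 468: x_2* = 15.6429. Change: 15.6429 − 10.0714 = 5.5714.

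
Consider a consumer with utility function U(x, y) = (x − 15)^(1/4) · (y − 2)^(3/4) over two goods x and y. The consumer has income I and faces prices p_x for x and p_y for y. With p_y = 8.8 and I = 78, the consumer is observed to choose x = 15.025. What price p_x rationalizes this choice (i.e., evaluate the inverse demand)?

p_x = 4

This is Cobb-Douglas in (x−15, y−2): tangency gives 0.25·p_y·(y−2) = 0.75·p_x·(x−15).
After buying the subsistence bundle (15, 2), a share 0.25 of the remaining income goes to x: x* = 15 + 0.25·(I − 15p_x − 2p_y)/p_x.
Set x* = 15.025 in the demand function and solve for p_x: p_x = 4.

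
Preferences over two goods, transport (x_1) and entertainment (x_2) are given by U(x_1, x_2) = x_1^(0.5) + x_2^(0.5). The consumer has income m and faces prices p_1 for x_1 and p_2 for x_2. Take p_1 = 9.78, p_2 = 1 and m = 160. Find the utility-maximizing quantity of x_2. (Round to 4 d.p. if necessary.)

MU_x_1 ∝ x_1^(-0.5), MU_x_2 ∝ x_2^(-0.5), so MRS = (x_2/x_1)^(0.5) = p_1/p_2.
Solve for the ratio: x_2/x_1 = [p_1/p_2]^(2).
With the ratio pinned down, the budget gives x_1* = m/(p_1 + p_2·(x_2/x_1)) and x_2* = (x_2/x_1)·x_1*.
Numerically x_2/x_1 = 95.6484, so x_1* = 160/(9.78 + 1·95.6484) = 1.5176 and x_2* = 95.6484·1.5176 = 145.1577.

x_2* = 145.1577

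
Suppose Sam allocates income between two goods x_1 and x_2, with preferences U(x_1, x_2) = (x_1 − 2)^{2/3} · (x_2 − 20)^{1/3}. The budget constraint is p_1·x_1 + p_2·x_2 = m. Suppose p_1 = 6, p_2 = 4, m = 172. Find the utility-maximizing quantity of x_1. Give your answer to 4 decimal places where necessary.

x_1* = 10.8889

This is Cobb-Douglas in (x_1−2, x_2−20): tangency gives 2/3·p_2·(x_2−20) = 1/3·p_1·(x_1−2).
After buying the subsistence bundle (2, 20), a share 2/3 of the remaining income goes to x_1: x_1* = 2 + 2/3·(m − 2p_1 − 20p_2)/p_1.
Discretionary income = 172 − 2·6 − 20·4 = 80; x_1* = 2 + 2/3·80/6 = 10.8889.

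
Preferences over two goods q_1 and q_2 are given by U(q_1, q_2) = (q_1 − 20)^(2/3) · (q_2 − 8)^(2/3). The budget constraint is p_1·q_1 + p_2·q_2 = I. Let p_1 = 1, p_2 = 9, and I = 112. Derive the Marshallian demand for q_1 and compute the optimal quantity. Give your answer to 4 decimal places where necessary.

q_1* = 30

MRS = (q_2−8)/(q_1−20). Tangency with p_1/p_2 gives q_2−8 = (p_1/p_2)·(q_1−20).
Substituting into the budget: q_1* = 20 + 0.5·(I − 20·p_1 − 8·p_2)/p_1, and q_2* = 8 + 0.5·(…)/p_2.
Discretionary income = 112 − 20·1 − 8·9 = 20; q_1* = 20 + 0.5·20/1 = 30.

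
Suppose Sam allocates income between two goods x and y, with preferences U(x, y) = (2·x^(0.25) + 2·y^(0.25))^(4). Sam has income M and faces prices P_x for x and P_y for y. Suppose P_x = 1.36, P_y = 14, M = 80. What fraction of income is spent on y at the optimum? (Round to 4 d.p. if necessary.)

share on y = 0.3149

From the CES first-order condition, (y/x)^(0.75) = P_x/P_y.
Solve for the ratio: y/x = [P_x/P_y]^(4/3).
With the ratio pinned down, the budget gives x* = M/(P_x + P_y·(y/x)) and y* = (y/x)·x*.
Numerically y/x = 0.044656, so x* = 80/(1.36 + 14·0.044656) = 40.2985 and y* = 0.044656·40.2985 = 1.7996.
Expenditure on y: 14·1.7996 = 25.1941; share = 0.3149.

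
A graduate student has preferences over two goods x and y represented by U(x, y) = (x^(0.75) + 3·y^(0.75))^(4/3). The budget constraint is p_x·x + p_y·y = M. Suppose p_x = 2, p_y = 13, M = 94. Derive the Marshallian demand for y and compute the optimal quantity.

y* = 1.6469

From the CES first-order condition, (1/3)·(y/x)^(0.25) = p_x/p_y.
Solve for the ratio: y/x = [3·p_x/p_y]^(4).
Substitute y = (y/x)·x into the budget: x* = M/(p_x + p_y·(y/x)).
Numerically y/x = 0.045377, so x* = 94/(2 + 13·0.045377) = 36.2949 and y* = 0.045377·36.2949 = 1.6469.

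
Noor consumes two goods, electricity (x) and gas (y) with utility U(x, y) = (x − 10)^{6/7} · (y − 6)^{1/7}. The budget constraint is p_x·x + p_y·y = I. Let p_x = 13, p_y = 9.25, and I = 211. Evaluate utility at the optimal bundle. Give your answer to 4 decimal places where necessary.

V = 1.3665

MRS = 6·(y−6)/(x−10). Tangency with p_x/p_y gives y−6 = (1/6)·(p_x/p_y)·(x−10).
After buying the subsistence bundle (10, 6), a share 6/7 of the remaining income goes to x: x* = 10 + 6/7·(I − 10p_x − 6p_y)/p_x.
Discretionary income = 211 − 10·13 − 6·9.25 = 25.5; x* = 10 + 6/7·25.5/13 = 11.6813; y* = 6 + 1/7·25.5/9.25 = 6.3938.
Utility at the optimum: U(11.6813, 6.3938) = 1.3665.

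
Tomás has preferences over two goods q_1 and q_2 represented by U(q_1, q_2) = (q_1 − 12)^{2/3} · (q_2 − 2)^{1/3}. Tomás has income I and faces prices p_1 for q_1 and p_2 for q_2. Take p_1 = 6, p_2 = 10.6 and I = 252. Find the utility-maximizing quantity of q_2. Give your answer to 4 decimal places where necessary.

This is Cobb-Douglas in (q_1−12, q_2−2): tangency gives 2/3·p_2·(q_2−2) = 1/3·p_1·(q_1−12).
Substituting into the budget: q_1* = 12 + 2/3·(I − 12·p_1 − 2·p_2)/p_1, and q_2* = 2 + 1/3·(…)/p_2.
Discretionary income = 252 − 12·6 − 2·10.6 = 158.8; q_2* = 2 + 1/3·158.8/10.6 = 6.9937.

q_2* = 6.9937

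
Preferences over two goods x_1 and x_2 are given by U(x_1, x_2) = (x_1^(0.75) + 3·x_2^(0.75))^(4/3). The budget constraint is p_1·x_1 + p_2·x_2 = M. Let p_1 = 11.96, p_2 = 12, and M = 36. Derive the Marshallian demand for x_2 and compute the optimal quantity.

x_2* = 2.9631

From the CES first-order condition, (1/3)·(x_2/x_1)^(0.25) = p_1/p_2.
Hence x_2/x_1 = (3·p_1/p_2)^(1/(0.25)), i.e. raised to the 4 power.
With the ratio pinned down, the budget gives x_1* = M/(p_1 + p_2·(x_2/x_1)) and x_2* = (x_2/x_1)·x_1*.
Numerically x_2/x_1 = 79.925388, so x_1* = 36/(11.96 + 12·79.925388) = 0.0371 and x_2* = 79.925388·0.0371 = 2.9631.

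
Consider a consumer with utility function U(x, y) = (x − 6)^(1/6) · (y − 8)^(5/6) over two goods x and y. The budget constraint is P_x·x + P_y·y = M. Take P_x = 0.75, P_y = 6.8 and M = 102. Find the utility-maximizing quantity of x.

This is Cobb-Douglas in (x−6, y−8): tangency gives 1/6·P_y·(y−8) = 5/6·P_x·(x−6).
Substituting into the budget: x* = 6 + 1/6·(M − 6·P_x − 8·P_y)/P_x, and y* = 8 + 5/6·(…)/P_y.
Discretionary income = 102 − 6·0.75 − 8·6.8 = 43.1; x* = 6 + 1/6·43.1/0.75 = 15.5778.

x* = 15.5778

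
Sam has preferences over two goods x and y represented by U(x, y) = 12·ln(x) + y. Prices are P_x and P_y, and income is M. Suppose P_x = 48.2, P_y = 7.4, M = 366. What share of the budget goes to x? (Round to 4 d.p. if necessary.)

So x*(P_x,P_y) = 12·P_y/P_x, independent of income; and y* = (M − 12·P_y)/P_y.
At the given prices: x* = 12·7.4/48.2 = 1.8423, and y* = 37.4595.
Expenditure on x: 48.2·1.8423 = 88.8; share = 0.2426.

share on x = 0.2426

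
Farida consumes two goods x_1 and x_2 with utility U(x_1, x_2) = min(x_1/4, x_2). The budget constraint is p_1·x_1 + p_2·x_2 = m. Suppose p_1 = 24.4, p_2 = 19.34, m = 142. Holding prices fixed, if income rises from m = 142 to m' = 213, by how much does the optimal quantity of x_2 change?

Δx_2* = 0.6071

Demand: x_1*(p_1,p_2,m) = 4·m/(4·p_1 + p_2), x_2* = m/(4·p_1 + p_2).
Here 4·24.4 + 19.34 = 116.94, giving x_2* = 1.2143.
At m' = 213: x_2* = 1.8214. Change: 1.8214 − 1.2143 = 0.6071.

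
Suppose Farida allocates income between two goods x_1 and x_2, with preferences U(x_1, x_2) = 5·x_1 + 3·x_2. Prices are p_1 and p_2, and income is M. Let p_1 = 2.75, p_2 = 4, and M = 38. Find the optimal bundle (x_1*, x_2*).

Linear utility — the consumer picks whichever good has higher MU/price: 5/2.75 = 1.8182 vs 3/4 = 0.75.
x_1 gives more utility per dollar, so spend all income on x_1: x_1* = M/p_1, x_2* = 0.
Numerically: x_1* = 13.8182, x_2* = 0.

x_1* = 13.8182, x_2* = 0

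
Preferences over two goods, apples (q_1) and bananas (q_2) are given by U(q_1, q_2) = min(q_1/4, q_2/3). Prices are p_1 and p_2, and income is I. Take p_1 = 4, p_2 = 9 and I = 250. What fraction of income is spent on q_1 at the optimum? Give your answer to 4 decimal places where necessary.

With perfect complements, no substitution: consume in ratio q_1:q_2 = 4:3.
Budget: p_1·q_1 + p_2·(3/4)·q_1 = I, so (4·p_1 + 3·p_2)·q_1 = 4·I.
Demand: q_1*(p_1,p_2,I) = 4·I/(4·p_1 + 3·p_2), q_2* = 3·I/(4·p_1 + 3·p_2).
Here 4·4 + 3·9 = 43, giving q_1* = 23.2558 and q_2* = 17.4419.
Expenditure on q_1: 4·23.2558 = 93.0233; share = 0.3721.

share on q_1 = 0.3721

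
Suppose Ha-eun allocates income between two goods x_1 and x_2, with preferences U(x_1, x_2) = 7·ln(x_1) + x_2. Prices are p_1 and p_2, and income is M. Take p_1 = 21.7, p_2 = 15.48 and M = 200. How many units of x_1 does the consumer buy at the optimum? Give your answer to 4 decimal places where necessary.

MU_x_1 = 7/x_1, MU_x_2 = 1. Tangency: 7/x_1 = p_1/p_2.
So x_1*(p_1,p_2) = 7·p_2/p_1, independent of income; and x_2* = (M − 7·p_2)/p_2.
At the given prices: x_1* = 7·15.48/21.7 = 4.9935.

x_1* = 4.9935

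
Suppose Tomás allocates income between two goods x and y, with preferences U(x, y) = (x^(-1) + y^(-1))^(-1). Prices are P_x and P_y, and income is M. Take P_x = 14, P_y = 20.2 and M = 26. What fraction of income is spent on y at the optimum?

share on y = 0.5457

From the CES first-order condition, (y/x)^(2) = P_x/P_y.
Solve for the ratio: y/x = [P_x/P_y]^(0.5).
Substitute y = (y/x)·x into the budget: x* = M/(P_x + P_y·(y/x)).
Numerically y/x = 0.832508, so x* = 26/(14 + 20.2·0.832508) = 0.8437 and y* = 0.832508·0.8437 = 0.7024.
Expenditure on y: 20.2·0.7024 = 14.1882; share = 0.5457.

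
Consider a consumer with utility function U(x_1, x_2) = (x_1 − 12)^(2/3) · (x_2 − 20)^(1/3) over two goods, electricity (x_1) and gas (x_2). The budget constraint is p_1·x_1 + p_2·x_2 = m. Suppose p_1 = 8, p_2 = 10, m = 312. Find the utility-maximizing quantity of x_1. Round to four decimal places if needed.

This is Cobb-Douglas in (x_1−12, x_2−20): tangency gives 2/3·p_2·(x_2−20) = 1/3·p_1·(x_1−12).
Substituting into the budget: x_1* = 12 + 2/3·(m − 12·p_1 − 20·p_2)/p_1, and x_2* = 20 + 1/3·(…)/p_2.
Discretionary income = 312 − 12·8 − 20·10 = 16; x_1* = 12 + 2/3·16/8 = 13.3333.

x_1* = 13.3333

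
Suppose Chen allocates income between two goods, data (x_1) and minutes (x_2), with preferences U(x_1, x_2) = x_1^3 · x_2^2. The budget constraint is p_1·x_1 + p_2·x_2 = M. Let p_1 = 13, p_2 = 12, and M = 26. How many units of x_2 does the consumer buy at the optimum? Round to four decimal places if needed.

MU_x_1/MU_x_2 = (3·x_2)/(2·x_1); tangency sets this equal to p_1/p_2.
So 3·p_2·x_2 = 2·p_1·x_1; combined with the budget, a share 0.6 of income goes to x_1.
Demand: x_1*(p_1,p_2,M) = 0.6·M/p_1 and x_2* = 0.4·M/p_2.
At p_1=13, p_2=12, M=26: x_2* = 0.4·26/12 = 0.8667.

x_2* = 0.8667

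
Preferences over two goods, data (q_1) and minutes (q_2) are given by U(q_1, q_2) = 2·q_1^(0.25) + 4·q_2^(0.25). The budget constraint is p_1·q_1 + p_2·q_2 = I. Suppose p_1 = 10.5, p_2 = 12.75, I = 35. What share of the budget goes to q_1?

share on q_1 = 0.2974

Numerically q_2/q_1 = 1.945116, so q_1* = 35/(10.5 + 12.75·1.945116) = 0.9915 and q_2* = 1.945116·0.9915 = 1.9286.
Expenditure on q_1: 10.5·0.9915 = 10.4107; share = 0.2974.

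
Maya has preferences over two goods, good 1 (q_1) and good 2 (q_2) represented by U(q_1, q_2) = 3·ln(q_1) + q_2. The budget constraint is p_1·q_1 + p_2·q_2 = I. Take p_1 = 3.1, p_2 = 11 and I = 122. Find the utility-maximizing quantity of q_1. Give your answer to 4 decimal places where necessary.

q_1* = 10.6452

Set MRS = p_1/p_2: (3/q_1)/1 = p_1/p_2.
So q_1*(p_1,p_2) = 3·p_2/p_1, independent of income; and q_2* = (I − 3·p_2)/p_2.
At the given prices: q_1* = 3·11/3.1 = 10.6452.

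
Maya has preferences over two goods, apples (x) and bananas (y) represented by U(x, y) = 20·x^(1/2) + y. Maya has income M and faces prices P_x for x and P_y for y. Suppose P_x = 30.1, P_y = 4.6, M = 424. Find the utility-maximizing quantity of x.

x* = 2.3355

Plugging in: x* = (10·4.6/30.1)² = 2.3355.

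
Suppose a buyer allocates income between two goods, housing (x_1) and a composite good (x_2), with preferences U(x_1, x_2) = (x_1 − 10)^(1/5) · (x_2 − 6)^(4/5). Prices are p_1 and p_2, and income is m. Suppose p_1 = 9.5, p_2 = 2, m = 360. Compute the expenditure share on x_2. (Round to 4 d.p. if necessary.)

Substituting into the budget: x_1* = 10 + 0.2·(m − 10·p_1 − 6·p_2)/p_1, and x_2* = 6 + 0.8·(…)/p_2.
Discretionary income = 360 − 10·9.5 − 6·2 = 253; x_1* = 10 + 0.2·253/9.5 = 15.3263; x_2* = 6 + 0.8·253/2 = 107.2.
Expenditure on x_2: 2·107.2 = 214.4; share = 0.5956.

share on x_2 = 0.5956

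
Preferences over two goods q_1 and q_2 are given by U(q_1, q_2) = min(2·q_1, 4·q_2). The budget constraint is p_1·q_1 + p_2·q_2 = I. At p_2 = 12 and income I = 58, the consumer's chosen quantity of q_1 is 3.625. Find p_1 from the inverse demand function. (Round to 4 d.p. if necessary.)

Leontief preferences: the optimum is at the kink where q_1/4 = q_2/2, i.e. q_2 = (1/2)·q_1.
Budget: p_1·q_1 + p_2·(1/2)·q_1 = I, so (4·p_1 + 2·p_2)·q_1 = 4·I.
Demand: q_1*(p_1,p_2,I) = 4·I/(4·p_1 + 2·p_2), q_2* = 2·I/(4·p_1 + 2·p_2).
Set q_1* = 3.625 in the demand function and solve for p_1: p_1 = 10.

p_1 = 10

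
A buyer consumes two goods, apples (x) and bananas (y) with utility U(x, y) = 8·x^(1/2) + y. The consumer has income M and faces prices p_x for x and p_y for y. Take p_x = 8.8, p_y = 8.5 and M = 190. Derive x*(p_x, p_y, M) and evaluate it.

MU_x = 4/√x, MU_y = 1. Tangency: 4/√x = p_x/p_y.
Thus x* = (4·p_y/p_x)² — independent of M — with the rest of income spent on y.
Plugging in: x* = (4·8.5/8.8)² = 14.9277.

x* = 14.9277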